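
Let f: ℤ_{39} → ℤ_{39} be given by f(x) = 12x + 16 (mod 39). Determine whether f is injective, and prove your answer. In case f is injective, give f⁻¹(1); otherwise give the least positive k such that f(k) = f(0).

13

We have gcd(12, 39) = 3 > 1. Taking s = 0 and t = 13: f(0) = 16 and f(13) = 12·13 + 16 = 172 ≡ 16 (mod 39).
So f(0) = f(13) while 0 ≠ 13, so f is not injective.
Since f is not injective, we find the least positive k with f(k) = f(0): this means 12k ≡ 0 (mod 39), i.e. 39 ∣ 12k. Since gcd(12, 39) = 3, dividing through by 3 this holds exactly when 13 ∣ 4k, and as gcd(4, 13) = 1, exactly when 13 ∣ k.
The smallest positive such k is 13.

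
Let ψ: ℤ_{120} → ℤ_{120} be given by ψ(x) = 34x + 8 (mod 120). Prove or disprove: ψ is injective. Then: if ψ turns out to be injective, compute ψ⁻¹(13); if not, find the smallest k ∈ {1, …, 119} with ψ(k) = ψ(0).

We have gcd(34, 120) = 2 > 1. Taking u = 0 and v = 60: ψ(0) = 8 and ψ(60) = 34·60 + 8 = 2048 ≡ 8 (mod 120).
So ψ(0) = ψ(60) while 0 ≠ 60, hence ψ is not injective.
Since ψ is not injective, we find the least positive k with ψ(k) = ψ(0): this means 34k ≡ 0 (mod 120), i.e. 120 ∣ 34k. Since gcd(34, 120) = 2, dividing through by 2 this holds exactly when 60 ∣ 17k, and as gcd(17, 60) = 1, exactly when 60 ∣ k.
The smallest positive such k is 60.

60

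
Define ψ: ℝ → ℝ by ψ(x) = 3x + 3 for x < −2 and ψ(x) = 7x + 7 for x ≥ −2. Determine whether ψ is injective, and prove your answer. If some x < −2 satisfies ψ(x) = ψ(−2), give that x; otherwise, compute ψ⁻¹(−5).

-10/3

Both pieces are strictly increasing (slopes 3 and 7), so each is injective on its own interval.
The left piece maps (−∞, −2) onto (−∞, −3); the right piece maps [−2, ∞) onto [−7, ∞).
These images overlap. In particular ψ(−2) = −7 (right piece), and solving 3x + 3 = −7 on the left piece gives x = −10/3 < −2.
So ψ(−10/3) = ψ(−2) with −10/3 ≠ −2, and ψ is not injective. This x = −10/3 is the requested value below −2.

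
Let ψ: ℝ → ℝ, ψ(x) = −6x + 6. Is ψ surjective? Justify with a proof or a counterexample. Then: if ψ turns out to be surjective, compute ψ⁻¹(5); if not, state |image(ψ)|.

1/6

For any y ∈ ℝ, x = (y − 6)/(−6) satisfies ψ(x) = y.
Thus ψ is surjective.
Since ψ is surjective, we compute ψ⁻¹(5) = (5 − 6)/(−6) = 1/6.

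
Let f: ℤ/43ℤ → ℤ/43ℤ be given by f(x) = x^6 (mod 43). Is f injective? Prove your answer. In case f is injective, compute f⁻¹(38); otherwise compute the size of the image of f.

f(1) = 1^6 = 1.
f(6): Repeated squaring mod 43: 6^1 ≡ 6, 6^2 ≡ 6² = 36, 6^4 ≡ 36² = 1296 ≡ 6. Since 6 = 4 + 2, 6^6 ≡ 6·36: 6·36 = 216 ≡ 1. So 6^6 ≡ 1 (mod 43).
So f(1) = f(6) = 1 while 1 ≠ 6, so f is not injective.
Since f is not injective, we determine |image(f)|. Computing x^6 mod 43 for each x (by repeated squaring, reducing mod 43 at every step), the values f(0), f(1), …, f(42) are: 0, 1, 21, 41, 11, 16, 1, 1, 16, 4, 35, 4, 21, 16, 21, 11, 35, 35, 41, 11, 4, 41, 41, 4, 11, 41, 35, 35, 11, 21, 16, 21, 4, 35, 4, 16, 1, 1, 16, 11, 41, 21, 1.
The distinct values are {0, 1, 4, 11, 16, 21, 35, 41}; there are 8 of them.

8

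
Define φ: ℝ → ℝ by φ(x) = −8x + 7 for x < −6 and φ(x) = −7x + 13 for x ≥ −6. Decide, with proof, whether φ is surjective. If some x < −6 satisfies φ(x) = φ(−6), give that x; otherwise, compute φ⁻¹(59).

Both pieces are strictly decreasing (slopes −8 and −7), so each is injective on its own interval.
The left piece maps (−∞, −6) onto (55, ∞); the right piece maps [−6, ∞) onto (−∞, 55].
These images together cover ℝ, so φ is surjective.
Because the two images are disjoint, no x < −6 has φ(x) = φ(−6), so we compute φ⁻¹(59): 59 lies in (55, ∞), so solve −8x + 7 = 59: x = (59 − 7)/(−8) = −13/2.

-13/2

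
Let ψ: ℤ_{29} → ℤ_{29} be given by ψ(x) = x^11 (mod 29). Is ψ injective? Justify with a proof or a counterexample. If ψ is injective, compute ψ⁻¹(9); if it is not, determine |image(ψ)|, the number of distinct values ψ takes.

6

Since 29 is prime, the nonzero elements of ℤ_{29} form a cyclic group of order 28.
As gcd(11, 28) = 1, raising to the 11th power is a bijection on this group: if x_1^11 ≡ x_2^11 then (x_1x_2^{−1})^11 = 1, and the only element of order dividing gcd(11, 28) = 1 is 1, so x_1 = x_2.
With ψ(0) = 0 this makes ψ injective on all of ℤ_{29}, hence bijective (finite equal-size domain and codomain). In particular ψ is injective.
Since ψ is injective, we find the preimage of 9. The inverse of x ↦ x^11 on (ℤ_{29})^× is x ↦ x^23, because 11·23 = 253 = 9·28 + 1 ≡ 1 (mod 28) and x^{28} = 1 for x ≠ 0 (Fermat). So ψ⁻¹(9) = 9^23 mod 29.
Repeated squaring mod 29: 9^1 ≡ 9, 9^2 ≡ 9² = 81 ≡ 23, 9^4 ≡ 23² = 529 ≡ 7, 9^8 ≡ 7² = 49 ≡ 20, 9^16 ≡ 20² = 400 ≡ 23. Since 23 = 16 + 4 + 2 + 1, 9^23 ≡ 23·7·23·9: 23·7 = 161 ≡ 16, then 16·23 = 368 ≡ 20, then 20·9 = 180 ≡ 6. So 9^23 ≡ 6 (mod 29).
Hence ψ⁻¹(9) = 6.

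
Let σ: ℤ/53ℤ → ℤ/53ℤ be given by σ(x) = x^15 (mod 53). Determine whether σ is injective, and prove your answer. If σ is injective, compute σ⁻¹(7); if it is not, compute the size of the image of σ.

29

Since 53 is prime, the nonzero elements of ℤ/53ℤ form a cyclic group of order 52.
As gcd(15, 52) = 1, raising to the 15th power is a bijection on this group: if a^15 ≡ b^15 then (ab^{−1})^15 = 1, and the only element of order dividing gcd(15, 52) = 1 is 1, so a = b.
With σ(0) = 0 this makes σ injective on all of ℤ/53ℤ, hence bijective (finite equal-size domain and codomain). In particular σ is injective.
Since σ is injective, we find the preimage of 7. The inverse of x ↦ x^15 on (ℤ/53ℤ)^× is x ↦ x^7, because 15·7 = 105 = 2·52 + 1 ≡ 1 (mod 52) and x^{52} = 1 for x ≠ 0 (Fermat). So σ⁻¹(7) = 7^7 mod 53.
Repeated squaring mod 53: 7^1 ≡ 7, 7^2 ≡ 7² = 49, 7^4 ≡ 49² = 2401 ≡ 16. Since 7 = 4 + 2 + 1, 7^7 ≡ 16·49·7: 16·49 = 784 ≡ 42, then 42·7 = 294 ≡ 29. So 7^7 ≡ 29 (mod 53).
Hence σ⁻¹(7) = 29.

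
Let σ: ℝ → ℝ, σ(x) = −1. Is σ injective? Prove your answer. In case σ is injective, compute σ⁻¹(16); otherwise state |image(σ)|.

Recall that σ is injective when σ(s) = σ(t) forces s = t.
σ(0) = −1 = σ(1) with 0 ≠ 1, so σ is not injective.
Since σ is not injective, we state |image(σ)|: the image of σ is {−1}, which has 1 element.

1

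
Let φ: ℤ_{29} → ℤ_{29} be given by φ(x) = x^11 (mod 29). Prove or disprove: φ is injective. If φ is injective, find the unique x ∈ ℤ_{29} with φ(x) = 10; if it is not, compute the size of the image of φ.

11

Since 29 is prime, the nonzero elements of ℤ_{29} form a cyclic group of order 28.
As gcd(11, 28) = 1, raising to the 11th power is a bijection on this group: if a^11 ≡ b^11 then (ab^{−1})^11 = 1, and the only element of order dividing gcd(11, 28) = 1 is 1, so a = b.
With φ(0) = 0 this makes φ injective on all of ℤ_{29}, hence bijective (finite equal-size domain and codomain). In particular φ is injective.
Since φ is injective, we find the preimage of 10. The inverse of x ↦ x^11 on (ℤ_{29})^× is x ↦ x^23, because 11·23 = 253 = 9·28 + 1 ≡ 1 (mod 28) and x^{28} = 1 for x ≠ 0 (Fermat). So φ⁻¹(10) = 10^23 mod 29.
Repeated squaring mod 29: 10^1 ≡ 10, 10^2 ≡ 10² = 100 ≡ 13, 10^4 ≡ 13² = 169 ≡ 24, 10^8 ≡ 24² = 576 ≡ 25, 10^16 ≡ 25² = 625 ≡ 16. Since 23 = 16 + 4 + 2 + 1, 10^23 ≡ 16·24·13·10: 16·24 = 384 ≡ 7, then 7·13 = 91 ≡ 4, then 4·10 = 40 ≡ 11. So 10^23 ≡ 11 (mod 29).
Hence φ⁻¹(10) = 11.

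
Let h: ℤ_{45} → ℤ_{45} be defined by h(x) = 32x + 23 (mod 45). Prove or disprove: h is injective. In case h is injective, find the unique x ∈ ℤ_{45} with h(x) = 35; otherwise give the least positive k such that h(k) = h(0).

6

Suppose h(x_1) = h(x_2) in ℤ_{45}. Then 32x_1 + 23 ≡ 32x_2 + 23 (mod 45), thus 32(x_1 − x_2) ≡ 0 (mod 45).
Since gcd(32, 45) = 1, 32 is invertible modulo 45, thus x_1 − x_2 ≡ 0 (mod 45), i.e. x_1 = x_2.
Hence h is injective.
We now compute 32⁻¹ mod 45 explicitly. Euclid's algorithm: 45 = 1·32 + 13, 32 = 2·13 + 6, 13 = 2·6 + 1; back-substituting gives 1 = 38·32 − 27·45, so 32⁻¹ ≡ 38 (mod 45).
Since h is injective, we compute h⁻¹(35): solve 32x + 23 ≡ 35 (mod 45), i.e. 32x ≡ 12 (mod 45).
Multiplying by 32⁻¹ = 38 gives x ≡ 38·12 = 456 = 10·45 + 6 ≡ 6 (mod 45).
Check: h(6) = 32·6 + 23 = 215 = 4·45 + 35 ≡ 35 (mod 45).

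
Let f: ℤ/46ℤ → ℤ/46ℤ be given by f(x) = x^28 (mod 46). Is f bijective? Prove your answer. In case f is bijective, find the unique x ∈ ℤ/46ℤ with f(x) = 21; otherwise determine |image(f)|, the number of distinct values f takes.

24

f(22): Repeated squaring mod 46: 22^1 ≡ 22, 22^2 ≡ 22² = 484 ≡ 24, 22^4 ≡ 24² = 576 ≡ 24, 22^8 ≡ 24² = 576 ≡ 24, 22^16 ≡ 24² = 576 ≡ 24. Since 28 = 16 + 8 + 4, 22^28 ≡ 24·24·24: 24·24 = 576 ≡ 24, then 24·24 = 576 ≡ 24. So 22^28 ≡ 24 (mod 46).
f(24): Repeated squaring mod 46: 24^1 ≡ 24, 24^2 ≡ 24² = 576 ≡ 24, 24^4 ≡ 24² = 576 ≡ 24, 24^8 ≡ 24² = 576 ≡ 24, 24^16 ≡ 24² = 576 ≡ 24. Since 28 = 16 + 8 + 4, 24^28 ≡ 24·24·24: 24·24 = 576 ≡ 24, then 24·24 = 576 ≡ 24. So 24^28 ≡ 24 (mod 46).
So f(22) = f(24) = 24 while 22 ≠ 24, hence f is not injective, hence not bijective.
Since f is not bijective, we determine |image(f)|. Computing x^28 mod 46 for each x (by repeated squaring, reducing mod 46 at every step), the values f(0), f(1), …, f(45) are: 0, 1, 18, 39, 2, 31, 12, 27, 36, 3, 6, 9, 32, 29, 26, 13, 4, 35, 8, 25, 16, 41, 24, 23, 24, 41, 16, 25, 8, 35, 4, 13, 26, 29, 32, 9, 6, 3, 36, 27, 12, 31, 2, 39, 18, 1.
The distinct values are {0, 1, 2, 3, 4, 6, 8, 9, 12, 13, 16, 18, 23, 24, 25, 26, 27, 29, 31, 32, 35, 36, 39, 41}; there are 24 of them.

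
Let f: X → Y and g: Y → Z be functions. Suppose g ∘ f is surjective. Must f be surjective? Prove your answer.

No. Take X = {0, 1, 2}, Y = {0, 1, 2, 3, 4, 5}, Z = {0}, f(a) = 0 for every a ∈ X, and g(b) = 0 for every b ∈ Y.
Then g ∘ f is surjective onto {0}, but 5 ∈ Y has no preimage under f, so f is not surjective.

not surjective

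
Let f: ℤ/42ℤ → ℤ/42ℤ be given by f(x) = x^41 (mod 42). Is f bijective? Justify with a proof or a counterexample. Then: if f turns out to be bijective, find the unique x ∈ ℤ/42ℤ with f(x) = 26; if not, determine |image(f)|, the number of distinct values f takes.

Computing x^41 mod 42 for each x (by repeated squaring, reducing mod 42 at every step), the values f(0), f(1), …, f(41) are: 0, 1, 32, 33, 16, 17, 6, 7, 8, 39, 40, 23, 24, 13, 14, 15, 4, 5, 30, 31, 20, 21, 22, 11, 12, 37, 38, 27, 28, 29, 18, 19, 2, 3, 34, 35, 36, 25, 26, 9, 10, 41.
Every element of ℤ/42ℤ appears exactly once in this list, so f is a bijection, and in particular bijective.
Since f is bijective, we read off the preimage of 26 from the same table: f(38) = 26, so f⁻¹(26) = 38.

38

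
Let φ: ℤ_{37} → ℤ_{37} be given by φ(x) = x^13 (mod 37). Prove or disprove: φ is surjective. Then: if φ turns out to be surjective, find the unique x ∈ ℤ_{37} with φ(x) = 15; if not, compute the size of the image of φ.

Since 37 is prime, the nonzero elements of ℤ_{37} form a cyclic group of order 36.
As gcd(13, 36) = 1, raising to the 13th power is a bijection on this group: if x_1^13 ≡ x_2^13 then (x_1x_2^{−1})^13 = 1, and the only element of order dividing gcd(13, 36) = 1 is 1, so x_1 = x_2.
With φ(0) = 0 this makes φ injective on all of ℤ_{37}, hence bijective (finite equal-size domain and codomain). In particular φ is surjective.
Since φ is surjective, we find the preimage of 15. The inverse of x ↦ x^13 on (ℤ_{37})^× is x ↦ x^25, because 13·25 = 325 = 9·36 + 1 ≡ 1 (mod 36) and x^{36} = 1 for x ≠ 0 (Fermat). So φ⁻¹(15) = 15^25 mod 37.
Repeated squaring mod 37: 15^1 ≡ 15, 15^2 ≡ 15² = 225 ≡ 3, 15^4 ≡ 3² = 9, 15^8 ≡ 9² = 81 ≡ 7, 15^16 ≡ 7² = 49 ≡ 12. Since 25 = 16 + 8 + 1, 15^25 ≡ 12·7·15: 12·7 = 84 ≡ 10, then 10·15 = 150 ≡ 2. So 15^25 ≡ 2 (mod 37).
Hence φ⁻¹(15) = 2.

2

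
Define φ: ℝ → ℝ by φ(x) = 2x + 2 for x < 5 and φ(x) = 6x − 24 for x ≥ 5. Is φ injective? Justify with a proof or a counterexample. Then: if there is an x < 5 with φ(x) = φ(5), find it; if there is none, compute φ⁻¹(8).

Both pieces are strictly increasing (slopes 2 and 6), so each is injective on its own interval.
The left piece maps (−∞, 5) onto (−∞, 12); the right piece maps [5, ∞) onto [6, ∞).
These images overlap. In particular φ(5) = 6 (right piece), and solving 2x + 2 = 6 on the left piece gives x = 2 < 5.
So φ(2) = φ(5) with 2 ≠ 5, and φ is not injective. This x = 2 is the requested value below 5.

2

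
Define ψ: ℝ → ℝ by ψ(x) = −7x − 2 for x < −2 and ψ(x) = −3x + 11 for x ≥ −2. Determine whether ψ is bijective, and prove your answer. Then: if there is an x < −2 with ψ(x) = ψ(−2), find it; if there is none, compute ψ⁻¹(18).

-19/7

Both pieces are strictly decreasing (slopes −7 and −3), so each is injective on its own interval.
The left piece maps (−∞, −2) onto (12, ∞); the right piece maps [−2, ∞) onto (−∞, 17].
These images overlap. In particular ψ(−2) = 17 (right piece), and solving −7x − 2 = 17 on the left piece gives x = −19/7 < −2.
So ψ(−19/7) = ψ(−2) with −19/7 ≠ −2, and ψ is not injective, hence not bijective. This x = −19/7 is the requested value below −2.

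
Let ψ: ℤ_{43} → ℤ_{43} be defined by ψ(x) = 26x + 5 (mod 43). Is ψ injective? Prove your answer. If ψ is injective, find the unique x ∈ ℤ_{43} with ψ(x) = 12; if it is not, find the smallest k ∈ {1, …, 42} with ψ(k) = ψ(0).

35

If ψ(u) = ψ(v), then 26u ≡ 26v (mod 43). Because gcd(26, 43) = 1, we may cancel 26 to get u ≡ v (mod 43).
Hence ψ is injective.
We now compute 26⁻¹ mod 43 explicitly. Euclid's algorithm: 43 = 1·26 + 17, 26 = 1·17 + 9, 17 = 1·9 + 8, 9 = 1·8 + 1; back-substituting gives 1 = 5·26 − 3·43, so 26⁻¹ ≡ 5 (mod 43).
Since ψ is injective, we find ψ⁻¹(12): we need 26x ≡ 12 − 5 ≡ 7 (mod 43). Using 26⁻¹ = 5: x ≡ 5·7 = 35, so x = 35.
Check: ψ(35) = 26·35 + 5 = 915 = 21·43 + 12 ≡ 12 (mod 43).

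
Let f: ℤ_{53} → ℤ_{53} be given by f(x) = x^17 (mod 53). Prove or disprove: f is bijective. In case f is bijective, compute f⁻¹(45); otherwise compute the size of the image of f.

Since 53 is prime, the nonzero elements of ℤ_{53} form a cyclic group of order 52.
As gcd(17, 52) = 1, raising to the 17th power is a bijection on this group: if s^17 ≡ t^17 then (st^{−1})^17 = 1, and the only element of order dividing gcd(17, 52) = 1 is 1, so s = t.
With f(0) = 0 this makes f injective on all of ℤ_{53}, hence bijective (finite equal-size domain and codomain). In particular f is bijective.
Since f is bijective, we find the preimage of 45. The inverse of x ↦ x^17 on (ℤ_{53})^× is x ↦ x^49, because 17·49 = 833 = 16·52 + 1 ≡ 1 (mod 52) and x^{52} = 1 for x ≠ 0 (Fermat). So f⁻¹(45) = 45^49 mod 53.
Repeated squaring mod 53: 45^1 ≡ 45, 45^2 ≡ 45² = 2025 ≡ 11, 45^4 ≡ 11² = 121 ≡ 15, 45^8 ≡ 15² = 225 ≡ 13, 45^16 ≡ 13² = 169 ≡ 10, 45^32 ≡ 10² = 100 ≡ 47. Since 49 = 32 + 16 + 1, 45^49 ≡ 47·10·45: 47·10 = 470 ≡ 46, then 46·45 = 2070 ≡ 3. So 45^49 ≡ 3 (mod 53).
Hence f⁻¹(45) = 3.

3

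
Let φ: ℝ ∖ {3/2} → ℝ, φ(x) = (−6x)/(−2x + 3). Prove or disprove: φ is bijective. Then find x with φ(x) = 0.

If φ(x) = 3, cross-multiplying gives −2(−6x) = −6(−2x + 3), which simplifies to 0 = −18 — false.  So 3 has no preimage and φ is not surjective.
Thus φ is not bijective.
Solving φ(x) = 0: cross-multiplying gives −6x = 0(−2x + 3), which rearranges to −6x = 0, so x = 0.

0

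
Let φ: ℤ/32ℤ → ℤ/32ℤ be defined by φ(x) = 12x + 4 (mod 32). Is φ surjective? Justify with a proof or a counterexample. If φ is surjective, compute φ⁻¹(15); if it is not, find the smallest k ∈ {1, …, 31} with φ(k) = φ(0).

Since gcd(12, 32) = 4, we have 12x ≡ 0 (mod 4) for all x, so φ(x) ≡ 0 (mod 4).
But 1 ≢ 0 (mod 4), so 1 ∈ ℤ/32ℤ has no preimage. Thus φ is not surjective.
Since φ is not surjective, we find the least positive k with φ(k) = φ(0): this means 12k ≡ 0 (mod 32), i.e. 32 ∣ 12k. Since gcd(12, 32) = 4, dividing through by 4 this holds exactly when 8 ∣ 3k, and as gcd(3, 8) = 1, exactly when 8 ∣ k.
The smallest positive such k is 8.

8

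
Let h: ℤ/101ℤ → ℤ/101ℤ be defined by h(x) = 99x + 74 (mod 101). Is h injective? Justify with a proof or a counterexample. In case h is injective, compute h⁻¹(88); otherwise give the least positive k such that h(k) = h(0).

By definition, h is injective when h(u) = h(v) forces u = v.
If h(u) = h(v), then 99u ≡ 99v (mod 101). Because gcd(99, 101) = 1, we may cancel 99 to get u ≡ v (mod 101).
So h is injective.
We now compute 99⁻¹ mod 101 explicitly. Euclid's algorithm: 101 = 1·99 + 2, 99 = 49·2 + 1; back-substituting gives 1 = 50·99 − 49·101, so 99⁻¹ ≡ 50 (mod 101).
Since h is injective, we compute h⁻¹(88): solve 99x + 74 ≡ 88 (mod 101), i.e. 99x ≡ 14 (mod 101).
Multiplying by 99⁻¹ = 50 gives x ≡ 50·14 = 700 = 6·101 + 94 ≡ 94 (mod 101).
Check: h(94) = 99·94 + 74 = 9380 = 92·101 + 88 ≡ 88 (mod 101).

94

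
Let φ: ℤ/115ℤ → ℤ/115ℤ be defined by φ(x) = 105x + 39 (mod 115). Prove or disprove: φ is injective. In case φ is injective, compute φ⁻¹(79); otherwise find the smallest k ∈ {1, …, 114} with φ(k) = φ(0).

We have gcd(105, 115) = 5 > 1. Taking u = 0 and v = 23: φ(0) = 39 and φ(23) = 105·23 + 39 = 2454 ≡ 39 (mod 115).
So φ(0) = φ(23) while 0 ≠ 23, so φ is not injective.
Since φ is not injective, we find the least positive k with φ(k) = φ(0): this means 105k ≡ 0 (mod 115), i.e. 115 ∣ 105k. Since gcd(105, 115) = 5, dividing through by 5 this holds exactly when 23 ∣ 21k, and as gcd(21, 23) = 1, exactly when 23 ∣ k.
The smallest positive such k is 23.

23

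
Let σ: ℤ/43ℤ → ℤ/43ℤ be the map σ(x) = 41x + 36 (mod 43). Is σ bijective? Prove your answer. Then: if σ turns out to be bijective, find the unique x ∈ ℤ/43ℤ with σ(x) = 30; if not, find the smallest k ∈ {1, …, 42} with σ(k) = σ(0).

3

Suppose σ(a) = σ(b) in ℤ/43ℤ. Then 41a + 36 ≡ 41b + 36 (mod 43), thus 41(a − b) ≡ 0 (mod 43).
Since gcd(41, 43) = 1, 41 is invertible modulo 43, so a − b ≡ 0 (mod 43), i.e. a = b.
We now compute 41⁻¹ mod 43 explicitly. Euclid's algorithm: 43 = 1·41 + 2, 41 = 20·2 + 1; back-substituting gives 1 = 21·41 − 20·43, so 41⁻¹ ≡ 21 (mod 43).
For any y ∈ ℤ/43ℤ, x = 21(y − 36) mod 43 satisfies σ(x) = 41·21(y − 36) + 36 ≡ y (since 41·21 ≡ 1 mod 43). So every y has a preimage.
Hence σ is bijective.
Since σ is bijective, we find σ⁻¹(30): we need 41x ≡ 30 − 36 ≡ 37 (mod 43). Using 41⁻¹ = 21: x ≡ 21·37 = 777 = 18·43 + 3, so x = 3.
Check: σ(3) = 41·3 + 36 = 159 = 3·43 + 30 ≡ 30 (mod 43).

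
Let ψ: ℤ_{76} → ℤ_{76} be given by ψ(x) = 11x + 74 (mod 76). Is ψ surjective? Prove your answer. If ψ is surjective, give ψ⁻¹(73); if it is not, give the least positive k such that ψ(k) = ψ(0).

69

Recall that ψ is surjective if every y in the codomain equals ψ(x) for some x in the domain.
Since gcd(11, 76) = 1, 11 is invertible modulo 76. Euclid's algorithm: 76 = 6·11 + 10, 11 = 1·10 + 1; back-substituting gives 1 = 7·11 − 1·76, so 11⁻¹ ≡ 7 (mod 76).
For any y ∈ ℤ_{76}, x = 7(y − 74) mod 76 satisfies ψ(x) = 11·7(y − 74) + 74 ≡ y (since 11·7 ≡ 1 mod 76). So every y has a preimage.
Therefore ψ is surjective.
Since ψ is surjective, we compute ψ⁻¹(73): solve 11x + 74 ≡ 73 (mod 76), i.e. 11x ≡ 75 (mod 76).
Multiplying by 11⁻¹ = 7 gives x ≡ 7·75 = 525 = 6·76 + 69 ≡ 69 (mod 76).
Check: ψ(69) = 11·69 + 74 = 833 = 10·76 + 73 ≡ 73 (mod 76).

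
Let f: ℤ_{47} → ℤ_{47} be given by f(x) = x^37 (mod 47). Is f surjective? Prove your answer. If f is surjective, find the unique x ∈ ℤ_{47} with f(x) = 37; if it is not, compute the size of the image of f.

16

Since 47 is prime, the nonzero elements of ℤ_{47} form a cyclic group of order 46.
As gcd(37, 46) = 1, raising to the 37th power is a bijection on this group: if s^37 ≡ t^37 then (st^{−1})^37 = 1, and the only element of order dividing gcd(37, 46) = 1 is 1, so s = t.
With f(0) = 0 this makes f injective on all of ℤ_{47}, hence bijective (finite equal-size domain and codomain). In particular f is surjective.
Since f is surjective, we find the preimage of 37. The inverse of x ↦ x^37 on (ℤ_{47})^× is x ↦ x^5, because 37·5 = 185 = 4·46 + 1 ≡ 1 (mod 46) and x^{46} = 1 for x ≠ 0 (Fermat). So f⁻¹(37) = 37^5 mod 47.
Repeated squaring mod 47: 37^1 ≡ 37, 37^2 ≡ 37² = 1369 ≡ 6, 37^4 ≡ 6² = 36. Since 5 = 4 + 1, 37^5 ≡ 36·37: 36·37 = 1332 ≡ 16. So 37^5 ≡ 16 (mod 47).
Hence f⁻¹(37) = 16.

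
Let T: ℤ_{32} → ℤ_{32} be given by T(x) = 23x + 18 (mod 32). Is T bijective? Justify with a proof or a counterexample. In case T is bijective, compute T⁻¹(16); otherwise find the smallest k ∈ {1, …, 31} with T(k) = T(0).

18

By definition, injectivity means: for all s, t in the domain, T(s) = T(t) implies s = t.
If T(s) = T(t), then 23s ≡ 23t (mod 32). Because gcd(23, 32) = 1, we may cancel 23 to get s ≡ t (mod 32).
We now compute 23⁻¹ mod 32 explicitly. Euclid's algorithm: 32 = 1·23 + 9, 23 = 2·9 + 5, 9 = 1·5 + 4, 5 = 1·4 + 1; back-substituting gives 1 = 7·23 − 5·32, so 23⁻¹ ≡ 7 (mod 32).
Then y ↦ 7(y − 18) is a two-sided inverse to T, so every y ∈ ℤ_{32} has a preimage.
Thus T is bijective.
Since T is bijective, we find T⁻¹(16): we need 23x ≡ 16 − 18 ≡ 30 (mod 32). Using 23⁻¹ = 7: x ≡ 7·30 = 210 = 6·32 + 18, so x = 18.
Check: T(18) = 23·18 + 18 = 432 = 13·32 + 16 ≡ 16 (mod 32).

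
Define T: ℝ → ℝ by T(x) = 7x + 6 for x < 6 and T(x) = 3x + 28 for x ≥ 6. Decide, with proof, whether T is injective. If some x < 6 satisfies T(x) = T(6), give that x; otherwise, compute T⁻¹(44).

Both pieces are strictly increasing (slopes 7 and 3), so each is injective on its own interval.
The left piece maps (−∞, 6) onto (−∞, 48); the right piece maps [6, ∞) onto [46, ∞).
These images overlap. In particular T(6) = 46 (right piece), and solving 7x + 6 = 46 on the left piece gives x = 40/7 < 6.
So T(40/7) = T(6) with 40/7 ≠ 6, and T is not injective. This x = 40/7 is the requested value below 6.

40/7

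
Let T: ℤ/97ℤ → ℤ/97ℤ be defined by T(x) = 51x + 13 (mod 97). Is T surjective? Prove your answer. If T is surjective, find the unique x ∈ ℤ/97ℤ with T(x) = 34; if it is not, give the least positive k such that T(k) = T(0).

Recall: T is surjective if every y in the codomain equals T(x) for some x in the domain.
Since gcd(51, 97) = 1, 51 is invertible modulo 97. Euclid's algorithm: 97 = 1·51 + 46, 51 = 1·46 + 5, 46 = 9·5 + 1; back-substituting gives 1 = 78·51 − 41·97, so 51⁻¹ ≡ 78 (mod 97).
Then y ↦ 78(y − 13) is a two-sided inverse to T, so every y ∈ ℤ/97ℤ has a preimage.
Thus T is surjective.
Since T is surjective, we compute T⁻¹(34): solve 51x + 13 ≡ 34 (mod 97), i.e. 51x ≡ 21 (mod 97).
Multiplying by 51⁻¹ = 78 gives x ≡ 78·21 = 1638 = 16·97 + 86 ≡ 86 (mod 97).
Check: T(86) = 51·86 + 13 = 4399 = 45·97 + 34 ≡ 34 (mod 97).

86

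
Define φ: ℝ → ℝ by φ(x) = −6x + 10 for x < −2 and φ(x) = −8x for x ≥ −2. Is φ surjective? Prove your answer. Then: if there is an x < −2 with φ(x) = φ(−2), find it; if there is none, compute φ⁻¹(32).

-11/3

Both pieces are strictly decreasing (slopes −6 and −8), so each is injective on its own interval.
The left piece maps (−∞, −2) onto (22, ∞); the right piece maps [−2, ∞) onto (−∞, 16].
The union (22, ∞) ∪ (−∞, 16] omits the interval between 22 and 16; in particular 22 has no preimage. So φ is not surjective.
Because the two images are disjoint, no x < −2 has φ(x) = φ(−2), so we compute φ⁻¹(32): 32 lies in (22, ∞), so solve −6x + 10 = 32: x = (32 − 10)/(−6) = −11/3.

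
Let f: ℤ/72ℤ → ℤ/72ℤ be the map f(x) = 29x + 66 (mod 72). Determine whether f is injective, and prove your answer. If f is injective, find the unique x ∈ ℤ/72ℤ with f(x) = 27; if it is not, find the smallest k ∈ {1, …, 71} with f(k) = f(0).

21

If f(x_1) = f(x_2), then 29x_1 ≡ 29x_2 (mod 72). Because gcd(29, 72) = 1, we may cancel 29 to get x_1 ≡ x_2 (mod 72).
Hence f is injective.
We now compute 29⁻¹ mod 72 explicitly. Euclid's algorithm: 72 = 2·29 + 14, 29 = 2·14 + 1; back-substituting gives 1 = 5·29 − 2·72, so 29⁻¹ ≡ 5 (mod 72).
Since f is injective, we find f⁻¹(27): we need 29x ≡ 27 − 66 ≡ 33 (mod 72). Using 29⁻¹ = 5: x ≡ 5·33 = 165 = 2·72 + 21, so x = 21.
Check: f(21) = 29·21 + 66 = 675 = 9·72 + 27 ≡ 27 (mod 72).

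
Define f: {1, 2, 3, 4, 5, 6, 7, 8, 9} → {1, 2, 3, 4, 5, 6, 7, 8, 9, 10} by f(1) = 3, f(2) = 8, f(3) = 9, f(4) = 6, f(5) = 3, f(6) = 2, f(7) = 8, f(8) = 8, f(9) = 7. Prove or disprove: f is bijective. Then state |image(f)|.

f(1) = 3 = f(5) with 1 ≠ 5, so f is not injective, hence not bijective.
The image of f is {2, 3, 6, 7, 8, 9}, which has 6 elements.

6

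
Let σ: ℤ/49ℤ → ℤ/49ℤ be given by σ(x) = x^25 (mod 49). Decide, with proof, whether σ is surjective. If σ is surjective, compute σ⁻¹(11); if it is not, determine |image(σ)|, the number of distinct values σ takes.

43

σ(0) = 0^25 = 0.
σ(7): Repeated squaring mod 49: 7^1 ≡ 7, 7^2 ≡ 7² = 49 ≡ 0, 7^4 ≡ 0² = 0, 7^8 ≡ 0² = 0, 7^16 ≡ 0² = 0. Since 25 = 16 + 8 + 1, 7^25 ≡ 0·0·7: 0·0 = 0, then 0·7 = 0. So 7^25 ≡ 0 (mod 49).
So σ(0) = σ(7) = 0 while 0 ≠ 7, therefore σ is not injective.
A non-injective map from the 49-element set ℤ/49ℤ to itself takes at most 48 distinct values, so it cannot be surjective. So σ is not surjective.
Since σ is not surjective, we determine |image(σ)|. Computing x^25 mod 49 for each x (by repeated squaring, reducing mod 49 at every step), the values σ(0), σ(1), …, σ(48) are: 0, 1, 16, 17, 11, 12, 27, 0, 29, 44, 45, 39, 40, 6, 0, 8, 23, 24, 18, 19, 34, 0, 36, 2, 3, 46, 47, 13, 0, 15, 30, 31, 25, 26, 41, 0, 43, 9, 10, 4, 5, 20, 0, 22, 37, 38, 32, 33, 48.
The distinct values are {0, 1, 2, 3, 4, 5, 6, 8, 9, 10, 11, 12, 13, 15, 16, 17, 18, 19, 20, 22, 23, 24, 25, 26, 27, 29, 30, 31, 32, 33, 34, 36, 37, 38, 39, 40, 41, 43, 44, 45, 46, 47, 48}; there are 43 of them.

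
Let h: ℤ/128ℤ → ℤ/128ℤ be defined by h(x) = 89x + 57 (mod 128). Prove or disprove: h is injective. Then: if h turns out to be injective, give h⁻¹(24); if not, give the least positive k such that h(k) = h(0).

119

If h(x_1) = h(x_2), then 89x_1 ≡ 89x_2 (mod 128). Because gcd(89, 128) = 1, we may cancel 89 to get x_1 ≡ x_2 (mod 128).
Therefore h is injective.
We now compute 89⁻¹ mod 128 explicitly. Euclid's algorithm: 128 = 1·89 + 39, 89 = 2·39 + 11, 39 = 3·11 + 6, 11 = 1·6 + 5, 6 = 1·5 + 1; back-substituting gives 1 = 105·89 − 73·128, so 89⁻¹ ≡ 105 (mod 128).
Since h is injective, we compute h⁻¹(24): solve 89x + 57 ≡ 24 (mod 128), i.e. 89x ≡ 95 (mod 128).
Multiplying by 89⁻¹ = 105 gives x ≡ 105·95 = 9975 = 77·128 + 119 ≡ 119 (mod 128).
Check: h(119) = 89·119 + 57 = 10648 = 83·128 + 24 ≡ 24 (mod 128).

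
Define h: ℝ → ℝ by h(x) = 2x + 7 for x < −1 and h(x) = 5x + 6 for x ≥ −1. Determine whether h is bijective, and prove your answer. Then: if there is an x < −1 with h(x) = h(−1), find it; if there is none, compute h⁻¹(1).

-3

Both pieces are strictly increasing (slopes 2 and 5), so each is injective on its own interval.
The left piece maps (−∞, −1) onto (−∞, 5); the right piece maps [−1, ∞) onto [1, ∞).
These images overlap. In particular h(−1) = 1 (right piece), and solving 2x + 7 = 1 on the left piece gives x = −3 < −1.
So h(−3) = h(−1) with −3 ≠ −1, and h is not injective, hence not bijective. This x = −3 is the requested value below −1.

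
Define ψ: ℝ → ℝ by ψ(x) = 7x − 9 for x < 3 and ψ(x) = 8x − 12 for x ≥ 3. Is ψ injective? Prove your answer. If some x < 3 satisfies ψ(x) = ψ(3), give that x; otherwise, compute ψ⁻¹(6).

15/7

Both pieces are strictly increasing (slopes 7 and 8), so each is injective on its own interval.
The left piece maps (−∞, 3) onto (−∞, 12); the right piece maps [3, ∞) onto [12, ∞).
These images are disjoint, so no value is attained by both pieces. So ψ is injective.
Because the two images are disjoint, no x < 3 has ψ(x) = ψ(3), so we compute ψ⁻¹(6): 6 lies in (−∞, 12), so solve 7x − 9 = 6: x = (6 + 9)/7 = 15/7.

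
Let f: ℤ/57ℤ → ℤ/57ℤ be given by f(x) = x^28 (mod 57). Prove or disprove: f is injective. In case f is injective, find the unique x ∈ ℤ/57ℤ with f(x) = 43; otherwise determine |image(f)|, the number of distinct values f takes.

f(8): Repeated squaring mod 57: 8^1 ≡ 8, 8^2 ≡ 8² = 64 ≡ 7, 8^4 ≡ 7² = 49, 8^8 ≡ 49² = 2401 ≡ 7, 8^16 ≡ 7² = 49. Since 28 = 16 + 8 + 4, 8^28 ≡ 49·7·49: 49·7 = 343 ≡ 1, then 1·49 = 49. So 8^28 ≡ 49 (mod 57).
f(11): Repeated squaring mod 57: 11^1 ≡ 11, 11^2 ≡ 11² = 121 ≡ 7, 11^4 ≡ 7² = 49, 11^8 ≡ 49² = 2401 ≡ 7, 11^16 ≡ 7² = 49. Since 28 = 16 + 8 + 4, 11^28 ≡ 49·7·49: 49·7 = 343 ≡ 1, then 1·49 = 49. So 11^28 ≡ 49 (mod 57).
So f(8) = f(11) = 49 while 8 ≠ 11, thus f is not injective.
Since f is not injective, we determine |image(f)|. Computing x^28 mod 57 for each x (by repeated squaring, reducing mod 57 at every step), the values f(0), f(1), …, f(56) are: 0, 1, 55, 54, 4, 43, 6, 7, 49, 9, 28, 49, 45, 25, 43, 42, 16, 55, 39, 19, 1, 36, 16, 4, 24, 25, 7, 30, 28, 28, 30, 7, 25, 24, 4, 16, 36, 1, 19, 39, 55, 16, 42, 43, 25, 45, 49, 28, 9, 49, 7, 6, 43, 4, 54, 55, 1.
The distinct values are {0, 1, 4, 6, 7, 9, 16, 19, 24, 25, 28, 30, 36, 39, 42, 43, 45, 49, 54, 55}; there are 20 of them.

20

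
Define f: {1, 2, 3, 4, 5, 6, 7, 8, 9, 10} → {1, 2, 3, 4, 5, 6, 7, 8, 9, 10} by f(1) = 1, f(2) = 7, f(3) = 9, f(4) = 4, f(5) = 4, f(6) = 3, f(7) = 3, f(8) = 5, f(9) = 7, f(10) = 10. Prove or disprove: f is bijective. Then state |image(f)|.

7

f(4) = 4 = f(5) with 4 ≠ 5, so f is not injective, hence not bijective.
The image of f is {1, 3, 4, 5, 7, 9, 10}, which has 7 elements.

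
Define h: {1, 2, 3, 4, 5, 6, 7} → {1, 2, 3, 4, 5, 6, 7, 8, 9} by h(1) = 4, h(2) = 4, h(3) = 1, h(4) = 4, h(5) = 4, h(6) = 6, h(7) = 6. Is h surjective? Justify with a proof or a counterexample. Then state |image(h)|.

No element maps to 2, so h is not surjective.
The image of h is {1, 4, 6}, which has 3 elements.

3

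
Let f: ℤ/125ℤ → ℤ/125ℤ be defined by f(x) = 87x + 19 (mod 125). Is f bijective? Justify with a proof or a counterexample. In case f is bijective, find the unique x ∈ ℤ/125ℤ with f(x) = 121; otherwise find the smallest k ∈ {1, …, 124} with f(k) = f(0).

96

If f(a) = f(b), then 87a ≡ 87b (mod 125). Because gcd(87, 125) = 1, we may cancel 87 to get a ≡ b (mod 125).
We now compute 87⁻¹ mod 125 explicitly. Euclid's algorithm: 125 = 1·87 + 38, 87 = 2·38 + 11, 38 = 3·11 + 5, 11 = 2·5 + 1; back-substituting gives 1 = 23·87 − 16·125, so 87⁻¹ ≡ 23 (mod 125).
Then y ↦ 23(y − 19) is a two-sided inverse to f, so every y ∈ ℤ/125ℤ has a preimage.
Thus f is bijective.
Since f is bijective, we find f⁻¹(121): we need 87x ≡ 121 − 19 ≡ 102 (mod 125). Using 87⁻¹ = 23: x ≡ 23·102 = 2346 = 18·125 + 96, so x = 96.
Check: f(96) = 87·96 + 19 = 8371 = 66·125 + 121 ≡ 121 (mod 125).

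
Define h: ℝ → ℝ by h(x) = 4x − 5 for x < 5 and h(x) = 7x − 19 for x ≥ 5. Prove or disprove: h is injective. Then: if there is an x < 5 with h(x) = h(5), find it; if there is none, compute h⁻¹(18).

37/7

Both pieces are strictly increasing (slopes 4 and 7), so each is injective on its own interval.
The left piece maps (−∞, 5) onto (−∞, 15); the right piece maps [5, ∞) onto [16, ∞).
These images are disjoint, so no value is attained by both pieces. Thus h is injective.
Because the two images are disjoint, no x < 5 has h(x) = h(5), so we compute h⁻¹(18): 18 lies in [16, ∞), so solve 7x − 19 = 18: x = (18 + 19)/7 = 37/7.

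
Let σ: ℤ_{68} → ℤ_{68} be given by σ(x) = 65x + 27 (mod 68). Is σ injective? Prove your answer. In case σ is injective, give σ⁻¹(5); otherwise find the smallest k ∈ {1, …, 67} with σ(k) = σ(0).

Recall: σ is injective when σ(a) = σ(b) forces a = b.
Suppose σ(a) = σ(b) in ℤ_{68}. Then 65a + 27 ≡ 65b + 27 (mod 68), therefore 65(a − b) ≡ 0 (mod 68).
Since gcd(65, 68) = 1, 65 is invertible modulo 68, so a − b ≡ 0 (mod 68), i.e. a = b.
Hence σ is injective.
We now compute 65⁻¹ mod 68 explicitly. Euclid's algorithm: 68 = 1·65 + 3, 65 = 21·3 + 2, 3 = 1·2 + 1; back-substituting gives 1 = 45·65 − 43·68, so 65⁻¹ ≡ 45 (mod 68).
Since σ is injective, we find σ⁻¹(5): we need 65x ≡ 5 − 27 ≡ 46 (mod 68). Using 65⁻¹ = 45: x ≡ 45·46 = 2070 = 30·68 + 30, so x = 30.
Check: σ(30) = 65·30 + 27 = 1977 = 29·68 + 5 ≡ 5 (mod 68).

30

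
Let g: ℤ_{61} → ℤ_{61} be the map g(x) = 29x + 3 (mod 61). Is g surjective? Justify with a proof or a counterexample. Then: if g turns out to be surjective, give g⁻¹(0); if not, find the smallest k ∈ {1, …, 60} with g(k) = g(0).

2

By definition, surjectivity means every element of the codomain has a preimage under g.
Since gcd(29, 61) = 1, 29 is invertible modulo 61. Euclid's algorithm: 61 = 2·29 + 3, 29 = 9·3 + 2, 3 = 1·2 + 1; back-substituting gives 1 = 40·29 − 19·61, so 29⁻¹ ≡ 40 (mod 61).
For any y ∈ ℤ_{61}, x = 40(y − 3) mod 61 satisfies g(x) = 29·40(y − 3) + 3 ≡ y (since 29·40 ≡ 1 mod 61). So every y has a preimage.
Therefore g is surjective.
Since g is surjective, we compute g⁻¹(0): solve 29x + 3 ≡ 0 (mod 61), i.e. 29x ≡ 58 (mod 61).
Multiplying by 29⁻¹ = 40 gives x ≡ 40·58 = 2320 = 38·61 + 2 ≡ 2 (mod 61).
Check: g(2) = 29·2 + 3 = 61 = 1·61 + 0 ≡ 0 (mod 61).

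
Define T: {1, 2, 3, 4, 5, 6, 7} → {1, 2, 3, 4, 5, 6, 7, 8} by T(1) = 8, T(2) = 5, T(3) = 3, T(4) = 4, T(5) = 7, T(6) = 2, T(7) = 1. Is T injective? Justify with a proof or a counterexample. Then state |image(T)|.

The values T(1), …, T(7) are 8, 5, 3, 4, 7, 2, 1 — all distinct.
So T(s) = T(t) only when s = t, and T is injective.
The image of T is {1, 2, 3, 4, 5, 7, 8}, which has 7 elements.

7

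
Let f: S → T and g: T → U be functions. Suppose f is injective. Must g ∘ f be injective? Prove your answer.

No. Take S = T = U = {0, 1}, f = identity (injective), and g(x) = 0 for every x.
Then (g ∘ f)(0) = 0 = (g ∘ f)(1) with 0 ≠ 1, so g ∘ f is not injective.

not injective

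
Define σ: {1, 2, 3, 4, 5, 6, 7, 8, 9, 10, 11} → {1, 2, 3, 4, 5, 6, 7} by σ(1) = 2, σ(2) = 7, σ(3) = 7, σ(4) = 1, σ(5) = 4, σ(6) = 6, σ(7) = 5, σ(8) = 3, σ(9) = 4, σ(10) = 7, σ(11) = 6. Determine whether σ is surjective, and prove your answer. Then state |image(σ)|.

7

Every element of the codomain has a preimage: 1 = σ(4), 2 = σ(1), 3 = σ(8), 4 = σ(5), 5 = σ(7), 6 = σ(6), 7 = σ(2).
So σ is surjective.
The image of σ is {1, 2, 3, 4, 5, 6, 7}, which has 7 elements.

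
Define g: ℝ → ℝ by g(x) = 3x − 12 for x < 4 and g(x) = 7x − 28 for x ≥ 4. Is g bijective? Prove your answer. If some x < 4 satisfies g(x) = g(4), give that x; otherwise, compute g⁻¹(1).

Both pieces are strictly increasing (slopes 3 and 7), so each is injective on its own interval.
The left piece maps (−∞, 4) onto (−∞, 0); the right piece maps [4, ∞) onto [0, ∞).
Since 0 = 0, the images partition ℝ: g is injective and surjective, hence bijective.
Because the two images are disjoint, no x < 4 has g(x) = g(4), so we compute g⁻¹(1): 1 lies in [0, ∞), so solve 7x − 28 = 1: x = (1 + 28)/7 = 29/7.

29/7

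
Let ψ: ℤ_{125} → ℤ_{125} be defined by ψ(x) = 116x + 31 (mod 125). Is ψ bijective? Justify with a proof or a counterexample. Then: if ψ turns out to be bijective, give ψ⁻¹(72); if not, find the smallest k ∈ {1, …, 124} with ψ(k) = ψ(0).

Recall that injectivity means: for all u, v in the domain, ψ(u) = ψ(v) implies u = v.
Suppose ψ(u) = ψ(v) in ℤ_{125}. Then 116u + 31 ≡ 116v + 31 (mod 125), so 116(u − v) ≡ 0 (mod 125).
Since gcd(116, 125) = 1, 116 is invertible modulo 125, hence u − v ≡ 0 (mod 125), i.e. u = v.
We now compute 116⁻¹ mod 125 explicitly. Euclid's algorithm: 125 = 1·116 + 9, 116 = 12·9 + 8, 9 = 1·8 + 1; back-substituting gives 1 = 111·116 − 103·125, so 116⁻¹ ≡ 111 (mod 125).
Then y ↦ 111(y − 31) is a two-sided inverse to ψ, so every y ∈ ℤ_{125} has a preimage.
Therefore ψ is bijective.
Since ψ is bijective, we find ψ⁻¹(72): we need 116x ≡ 72 − 31 ≡ 41 (mod 125). Using 116⁻¹ = 111: x ≡ 111·41 = 4551 = 36·125 + 51, so x = 51.
Check: ψ(51) = 116·51 + 31 = 5947 = 47·125 + 72 ≡ 72 (mod 125).

51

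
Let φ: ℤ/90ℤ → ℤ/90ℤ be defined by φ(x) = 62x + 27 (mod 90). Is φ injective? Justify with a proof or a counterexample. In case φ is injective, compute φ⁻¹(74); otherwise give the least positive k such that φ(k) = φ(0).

We have gcd(62, 90) = 2 > 1. Taking x_1 = 0 and x_2 = 45: φ(0) = 27 and φ(45) = 62·45 + 27 = 2817 ≡ 27 (mod 90).
So φ(0) = φ(45) while 0 ≠ 45, therefore φ is not injective.
Since φ is not injective, we find the least positive k with φ(k) = φ(0): this means 62k ≡ 0 (mod 90), i.e. 90 ∣ 62k. Since gcd(62, 90) = 2, dividing through by 2 this holds exactly when 45 ∣ 31k, and as gcd(31, 45) = 1, exactly when 45 ∣ k.
The smallest positive such k is 45.

45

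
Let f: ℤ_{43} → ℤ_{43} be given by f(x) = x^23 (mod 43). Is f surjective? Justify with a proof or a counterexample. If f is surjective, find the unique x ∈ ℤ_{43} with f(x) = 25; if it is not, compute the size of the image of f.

38

Since 43 is prime, the nonzero elements of ℤ_{43} form a cyclic group of order 42.
As gcd(23, 42) = 1, raising to the 23rd power is a bijection on this group: if s^23 ≡ t^23 then (st^{−1})^23 = 1, and the only element of order dividing gcd(23, 42) = 1 is 1, so s = t.
With f(0) = 0 this makes f injective on all of ℤ_{43}, hence bijective (finite equal-size domain and codomain). In particular f is surjective.
Since f is surjective, we find the preimage of 25. The inverse of x ↦ x^23 on (ℤ_{43})^× is x ↦ x^11, because 23·11 = 253 = 6·42 + 1 ≡ 1 (mod 42) and x^{42} = 1 for x ≠ 0 (Fermat). So f⁻¹(25) = 25^11 mod 43.
Repeated squaring mod 43: 25^1 ≡ 25, 25^2 ≡ 25² = 625 ≡ 23, 25^4 ≡ 23² = 529 ≡ 13, 25^8 ≡ 13² = 169 ≡ 40. Since 11 = 8 + 2 + 1, 25^11 ≡ 40·23·25: 40·23 = 920 ≡ 17, then 17·25 = 425 ≡ 38. So 25^11 ≡ 38 (mod 43).
Hence f⁻¹(25) = 38.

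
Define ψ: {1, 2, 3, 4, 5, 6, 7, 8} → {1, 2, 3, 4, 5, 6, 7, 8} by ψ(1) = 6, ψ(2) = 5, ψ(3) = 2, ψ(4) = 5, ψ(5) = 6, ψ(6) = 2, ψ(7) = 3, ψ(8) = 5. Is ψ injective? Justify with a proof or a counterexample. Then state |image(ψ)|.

ψ(2) = 5 = ψ(4) with 2 ≠ 4, so ψ is not injective.
The image of ψ is {2, 3, 5, 6}, which has 4 elements.

4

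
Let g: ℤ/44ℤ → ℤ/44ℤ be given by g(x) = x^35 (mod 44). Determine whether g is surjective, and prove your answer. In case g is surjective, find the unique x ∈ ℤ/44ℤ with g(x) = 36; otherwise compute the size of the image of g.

9

g(1) = 1^35 = 1.
g(5): Repeated squaring mod 44: 5^1 ≡ 5, 5^2 ≡ 5² = 25, 5^4 ≡ 25² = 625 ≡ 9, 5^8 ≡ 9² = 81 ≡ 37, 5^16 ≡ 37² = 1369 ≡ 5, 5^32 ≡ 5² = 25. Since 35 = 32 + 2 + 1, 5^35 ≡ 25·25·5: 25·25 = 625 ≡ 9, then 9·5 = 45 ≡ 1. So 5^35 ≡ 1 (mod 44).
So g(1) = g(5) = 1 while 1 ≠ 5, hence g is not injective.
A non-injective map from the 44-element set ℤ/44ℤ to itself takes at most 43 distinct values, so it cannot be surjective. Therefore g is not surjective.
Since g is not surjective, we determine |image(g)|. Computing x^35 mod 44 for each x (by repeated squaring, reducing mod 44 at every step), the values g(0), g(1), …, g(43) are: 0, 1, 32, 23, 12, 1, 32, 43, 32, 1, 32, 11, 12, 21, 12, 23, 12, 21, 32, 43, 12, 21, 0, 23, 32, 1, 12, 23, 32, 21, 32, 23, 32, 33, 12, 43, 12, 1, 12, 43, 32, 21, 12, 43.
The distinct values are {0, 1, 11, 12, 21, 23, 32, 33, 43}; there are 9 of them.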